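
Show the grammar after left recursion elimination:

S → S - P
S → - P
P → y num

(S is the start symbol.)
S → - P S'
S' → - P S'
S' → ε
P → y num

S is directly left-recursive. The standard transformation for
  A → A α₁ | ... | A α_m | β₁ | ... | β_n
is
  A  → β₁ A' | ... | β_n A'
  A' → α₁ A' | ... | α_m A' | ε

S → - P becomes S → - P S'
S → S - P becomes S' → - P S'
Add S' → ε

Productions for other non-terminals are unchanged:
  P → y num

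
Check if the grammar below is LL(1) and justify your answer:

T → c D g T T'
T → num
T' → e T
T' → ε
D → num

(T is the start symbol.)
No. Predict set conflict for T': { 'e' }

Relevant sets:
  FOLLOW(T') = { $, 'e' }

For T:
  PREDICT(T → c D g T T') = { 'c' }
  PREDICT(T → num) = { 'num' }
For T':
  PREDICT(T' → e T) = { 'e' }
  PREDICT(T' → ε) = { $, 'e' }
D has a single production, so nothing to check there.

Conflict found: Predict set conflict for T': { 'e' }
The grammar is NOT LL(1).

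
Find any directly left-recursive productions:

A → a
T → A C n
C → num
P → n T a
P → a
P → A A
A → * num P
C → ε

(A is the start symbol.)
No direct left recursion

A → a: starts with a
T → A C n: starts with A
C → num: starts with num
P → n T a: starts with n
P → a: starts with a
P → A A: starts with A
A → * num P: starts with '*'
C → ε: starts with ε

No direct left recursion found.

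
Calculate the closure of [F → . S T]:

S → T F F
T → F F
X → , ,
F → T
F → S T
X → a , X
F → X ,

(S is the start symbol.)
{ [F → . S T], [F → . T], [F → . X ,], [S → . T F F], [T → . F F], [X → . , ,], [X → . a , X] }

To compute CLOSURE, for each item [A → α.Bβ] where B is a non-terminal, add [B → .γ] for all productions B → γ; repeat for the newly added items until nothing changes.

Start with: [F → . S T]
  [F → . S T] has the dot before S: add [S → . T F F]
  [S → . T F F] has the dot before T: add [T → . F F]
  [T → . F F] has the dot before F: add [F → . T], [F → . X ,]
  [F → . X ,] has the dot before X: add [X → . , ,], [X → . a , X]
No further items can be added.

CLOSURE = { [F → . S T], [F → . T], [F → . X ,], [S → . T F F], [T → . F F], [X → . , ,], [X → . a , X] }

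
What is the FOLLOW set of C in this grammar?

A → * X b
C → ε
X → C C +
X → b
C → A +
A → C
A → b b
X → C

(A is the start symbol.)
In X → C C +: C is followed by C '+', add FIRST(C '+') \ {ε} = { '*', '+', 'b' }
In X → C C +: C is followed by '+', add FIRST('+') \ {ε} = { '+' }
In A → C: C is at the end, add FOLLOW(A)
In X → C: C is at the end, add FOLLOW(X)

The FOLLOW sets referred to above (computed the same way, to a fixed point):
  FOLLOW(A) = { $, '+' }
  FOLLOW(X) = { 'b' }

Taking the union: FOLLOW(C) = { $, '*', '+', 'b' }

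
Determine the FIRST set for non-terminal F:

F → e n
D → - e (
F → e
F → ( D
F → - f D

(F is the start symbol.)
{ '(', '-', 'e' }

To compute FIRST(F), examine every production with F on the left-hand side, reading each right-hand side left to right until a non-nullable symbol is reached.

From F → e n:
  - e is a terminal: add 'e' and stop
From F → e:
  - e is a terminal: add 'e' and stop
From F → ( D:
  - '(' is a terminal: add '(' and stop
From F → - f D:
  - '-' is a terminal: add '-' and stop

Collecting: FIRST(F) = { '(', '-', 'e' }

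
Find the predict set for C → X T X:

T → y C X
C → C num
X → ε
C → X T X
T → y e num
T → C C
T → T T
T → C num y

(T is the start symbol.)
{ 'y' }

PREDICT(C → X T X) = (FIRST(RHS) \ {ε}) ∪ (FOLLOW(C) if ε ∈ FIRST(RHS), i.e. RHS ⇒* ε)
FIRST(X) = { ε }
FIRST(T) = { 'y' }
FIRST(X T X) = { 'y' }
ε ∉ FIRST(X T X), so FOLLOW(C) is not added.
PREDICT(C → X T X) = { 'y' }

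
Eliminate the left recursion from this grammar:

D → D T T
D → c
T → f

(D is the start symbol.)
D → c D'
D' → T T D'
D' → ε
T → f

D is directly left-recursive. The standard transformation for
  A → A α₁ | ... | A α_m | β₁ | ... | β_n
is
  A  → β₁ A' | ... | β_n A'
  A' → α₁ A' | ... | α_m A' | ε

D → c becomes D → c D'
D → D T T becomes D' → T T D'
Add D' → ε

Productions for other non-terminals are unchanged:
  T → f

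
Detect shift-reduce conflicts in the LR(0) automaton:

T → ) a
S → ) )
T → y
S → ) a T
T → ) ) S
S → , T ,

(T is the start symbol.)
No shift-reduce conflicts

A shift-reduce conflict occurs when an LR(0) state has both:
  - a complete (reduce) item [A → α .] (dot at the end), and
  - a shift item [B → β . c γ] (dot before a terminal).

Augment with T' → T and build the canonical LR(0) collection (I0 = CLOSURE({[T' → . T]}), then GOTO on every symbol after a dot until no new states appear). It has 14 states:
  I0: { [T → . ) ) S], [T → . ) a], [T → . y], [T' → . T] }  — shift
  I1: { [T → ) . ) S], [T → ) . a] }  — shift
  I2: { [T' → T .] }  — accept
  I3: { [T → y .] }  — reduce
  I4: { [S → . ) )], [S → . ) a T], [S → . , T ,], [T → ) ) . S] }  — shift
  I5: { [T → ) a .] }  — reduce
  I6: { [S → ) . )], [S → ) . a T] }  — shift
  I7: { [S → , . T ,], [T → . ) ) S], [T → . ) a], [T → . y] }  — shift
  I8: { [T → ) ) S .] }  — reduce
  I9: { [S → , T . ,] }  — shift
  I10: { [S → , T , .] }  — reduce
  I11: { [S → ) ) .] }  — reduce
  I12: { [S → ) a . T], [T → . ) ) S], [T → . ) a], [T → . y] }  — shift
  I13: { [S → ) a T .] }  — reduce

No state contains both a complete item and a shift item.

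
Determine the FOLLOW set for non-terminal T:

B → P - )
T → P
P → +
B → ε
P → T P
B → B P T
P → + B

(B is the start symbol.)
In P → T P: T is followed by P, add FIRST(P) \ {ε} = { '+' }
In B → B P T: T is at the end, add FOLLOW(B)

The FOLLOW sets referred to above (computed the same way, to a fixed point):
  FOLLOW(B) = { $, '+', '-' }

Taking the union: FOLLOW(T) = { $, '+', '-' }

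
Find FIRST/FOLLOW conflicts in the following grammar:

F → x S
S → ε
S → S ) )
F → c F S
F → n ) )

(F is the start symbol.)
Yes. S → S ')' ')' with FOLLOW(S) on { ')' }

A FIRST/FOLLOW conflict occurs when a non-terminal N has a nullable alternative N → β (β ⇒* ε) and another alternative N → α with FIRST(α) ∩ FOLLOW(N) ≠ ∅: on such a lookahead the parser cannot decide between expanding α and letting N vanish via β.

Nullable non-terminals: S.
FIRST sets used below: FIRST(S) = { ')', ε }

S: nullable alternative(s) S → ε; FOLLOW(S) = { $, ')' }
  S → ε: FIRST \ {ε} = { } — this is the only nullable alternative, skip
  S → S ) ): FIRST \ {ε} = { ')' } — overlaps FOLLOW(S) on { ')' }: CONFLICT

F has no nullable alternative, so no FIRST/FOLLOW check is needed there.

So the grammar has 1 FIRST/FOLLOW conflict (marked CONFLICT above).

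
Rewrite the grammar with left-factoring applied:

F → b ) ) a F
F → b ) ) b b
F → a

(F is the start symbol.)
F → b ) ) F'
F' → a F
F' → b b
F → a

Left-factoring transforms A → αβ₁ | αβ₂ into A → αA' and A' → β₁ | β₂
(α is the longest common prefix among the alternatives). Repeat until
no nonterminal has two alternatives with a common prefix.

Round 1: F has alternatives sharing prefix 'b ) )'. Introduce F': F → b ) ) F'
  Add: F' → a F
  Add: F' → b b

No remaining common prefixes — done.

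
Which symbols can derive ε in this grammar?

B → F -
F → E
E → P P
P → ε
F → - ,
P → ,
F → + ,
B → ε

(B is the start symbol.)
A non-terminal is nullable if it can derive ε (the empty string): either it has an ε-production, or it has a production whose right-hand side consists entirely of nullable non-terminals.

ε-productions: P → ε, B → ε
So P, B are immediately nullable.
E → P P: every symbol on the right is nullable, so E is nullable too.
F → E: every symbol on the right is nullable, so F is nullable too.
Every non-terminal is now nullable.
Nullable = { 'B', 'E', 'F', 'P' }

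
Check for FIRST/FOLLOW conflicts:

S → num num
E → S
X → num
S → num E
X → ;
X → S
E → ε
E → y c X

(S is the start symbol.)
No FIRST/FOLLOW conflicts.

A FIRST/FOLLOW conflict occurs when a non-terminal N has a nullable alternative N → β (β ⇒* ε) and another alternative N → α with FIRST(α) ∩ FOLLOW(N) ≠ ∅: on such a lookahead the parser cannot decide between expanding α and letting N vanish via β.

Nullable non-terminals: E.
FIRST sets used below: FIRST(S) = { 'num' }

E: nullable alternative(s) E → ε; FOLLOW(E) = { $ }
  E → S: FIRST \ {ε} = { 'num' } — disjoint from FOLLOW(E)
  E → ε: FIRST \ {ε} = { } — this is the only nullable alternative, skip
  E → y c X: FIRST \ {ε} = { 'y' } — disjoint from FOLLOW(E)

S, X have no nullable alternative, so no FIRST/FOLLOW check is needed there.

No FIRST/FOLLOW conflicts found.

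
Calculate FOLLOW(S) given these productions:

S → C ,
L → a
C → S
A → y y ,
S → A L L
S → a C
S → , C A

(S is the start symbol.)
To compute FOLLOW(S), find every occurrence of S on a right-hand side N → α S β: add FIRST(β) \ {ε}, and if β is empty or nullable also add FOLLOW(N). Iterate to a fixed point.

S is the start symbol, so $ ∈ FOLLOW(S).
In C → S: S is at the end, add FOLLOW(C)

The FOLLOW sets referred to above (computed the same way, to a fixed point):
  FOLLOW(C) = { $, ',', 'y' }

Taking the union: FOLLOW(S) = { $, ',', 'y' }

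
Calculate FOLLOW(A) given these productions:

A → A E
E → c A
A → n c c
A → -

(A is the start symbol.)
{ $, 'c' }

A is the start symbol, so $ ∈ FOLLOW(A).
In A → A E: A is followed by E, add FIRST(E) \ {ε} = { 'c' }
In E → c A: A is at the end, add FOLLOW(E)

The FOLLOW sets referred to above (computed the same way, to a fixed point):
  FOLLOW(E) = { $, 'c' }

Taking the union: FOLLOW(A) = { $, 'c' }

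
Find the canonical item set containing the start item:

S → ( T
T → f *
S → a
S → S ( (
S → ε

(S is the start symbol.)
{ [S → . ( T], [S → . S ( (], [S → . a], [S → .], [S' → . S] }

First, augment the grammar with S' → S
I₀ = CLOSURE({ [S' → . S] }):
  [S' → . S] has the dot before S: add [S → . ( T], [S → . a], [S → . S ( (], [S → .]
No further items can be added.

I₀ = { [S → . ( T], [S → . S ( (], [S → . a], [S → .], [S' → . S] }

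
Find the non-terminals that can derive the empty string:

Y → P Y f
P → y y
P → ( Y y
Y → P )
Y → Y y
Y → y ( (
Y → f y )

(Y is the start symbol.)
None

There are no ε-productions, so no non-terminal can derive ε.
No non-terminals are nullable.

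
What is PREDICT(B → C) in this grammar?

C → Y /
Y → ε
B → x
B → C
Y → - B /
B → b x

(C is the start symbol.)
{ '-', '/' }

PREDICT(B → C) = (FIRST(RHS) \ {ε}) ∪ (FOLLOW(B) if ε ∈ FIRST(RHS), i.e. RHS ⇒* ε)
FIRST(C) = { '-', '/' }
FIRST(C) = { '-', '/' }
ε ∉ FIRST(C), so FOLLOW(B) is not added.
PREDICT(B → C) = { '-', '/' }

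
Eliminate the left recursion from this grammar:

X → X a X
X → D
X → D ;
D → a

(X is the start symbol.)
X → D X'
X → D ; X'
X' → a X X'
X' → ε
D → a

X is directly left-recursive. The standard transformation for
  A → A α₁ | ... | A α_m | β₁ | ... | β_n
is
  A  → β₁ A' | ... | β_n A'
  A' → α₁ A' | ... | α_m A' | ε

X → D becomes X → D X'
X → D ; becomes X → D ; X'
X → X a X becomes X' → a X X'
Add X' → ε

Productions for other non-terminals are unchanged:
  D → a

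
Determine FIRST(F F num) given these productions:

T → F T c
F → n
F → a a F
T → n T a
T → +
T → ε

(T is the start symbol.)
{ 'a', 'n' }

FIRST sets of the non-terminals involved (from the grammar, by fixed-point iteration):
  FIRST(F) = { 'a', 'n' }

To compute FIRST(F F num), process the symbols left to right:
Symbol F is a non-terminal. Add FIRST(F) \ {ε} = { 'a', 'n' }
F is not nullable (ε ∉ FIRST(F)), so stop here.
FIRST(F F num) = { 'a', 'n' }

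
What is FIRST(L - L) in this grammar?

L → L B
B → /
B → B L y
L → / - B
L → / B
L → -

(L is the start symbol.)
{ '-', '/' }

FIRST sets of the non-terminals involved (from the grammar, by fixed-point iteration):
  FIRST(L) = { '-', '/' }

To compute FIRST(L - L), process the symbols left to right:
Symbol L is a non-terminal. Add FIRST(L) \ {ε} = { '-', '/' }
L is not nullable (ε ∉ FIRST(L)), so stop here.
FIRST(L - L) = { '-', '/' }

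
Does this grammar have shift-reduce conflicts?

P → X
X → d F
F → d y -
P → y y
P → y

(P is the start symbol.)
Augment with P' → P and build the canonical LR(0) collection (I0 = CLOSURE({[P' → . P]}), then GOTO on every symbol after a dot until no new states appear). It has 10 states:
  I0: { [P → . X], [P → . y y], [P → . y], [P' → . P], [X → . d F] }  — shift
  I1: { [P' → P .] }  — accept
  I2: { [P → X .] }  — reduce
  I3: { [F → . d y -], [X → d . F] }  — shift
  I4: { [P → y . y], [P → y .] }  — shift, reduce
  I5: { [P → y y .] }  — reduce
  I6: { [X → d F .] }  — reduce
  I7: { [F → d . y -] }  — shift
  I8: { [F → d y . -] }  — shift
  I9: { [F → d y - .] }  — reduce

I4 contains reduce item [P → y .] and shift item [P → y . y] — shift-reduce conflict.

Answer: Yes — I4: [P → y .] vs [P → y . y]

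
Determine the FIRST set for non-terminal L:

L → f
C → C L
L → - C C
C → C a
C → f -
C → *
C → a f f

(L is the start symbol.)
To compute FIRST(L), examine every production with L on the left-hand side, reading each right-hand side left to right until a non-nullable symbol is reached.

From L → f:
  - f is a terminal: add 'f' and stop
From L → - C C:
  - '-' is a terminal: add '-' and stop

Collecting: FIRST(L) = { '-', 'f' }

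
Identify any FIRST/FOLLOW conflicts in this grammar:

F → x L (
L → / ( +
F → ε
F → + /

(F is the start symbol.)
No FIRST/FOLLOW conflicts.

A FIRST/FOLLOW conflict occurs when a non-terminal N has a nullable alternative N → β (β ⇒* ε) and another alternative N → α with FIRST(α) ∩ FOLLOW(N) ≠ ∅: on such a lookahead the parser cannot decide between expanding α and letting N vanish via β.

Nullable non-terminals: F.

F: nullable alternative(s) F → ε; FOLLOW(F) = { $ }
  F → x L (: FIRST \ {ε} = { 'x' } — disjoint from FOLLOW(F)
  F → ε: FIRST \ {ε} = { } — this is the only nullable alternative, skip
  F → + /: FIRST \ {ε} = { '+' } — disjoint from FOLLOW(F)

L has no nullable alternative, so no FIRST/FOLLOW check is needed there.

No FIRST/FOLLOW conflicts found.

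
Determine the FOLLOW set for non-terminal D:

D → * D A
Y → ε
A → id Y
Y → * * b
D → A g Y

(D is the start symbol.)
D is the start symbol, so $ ∈ FOLLOW(D).
In D → * D A: D is followed by A, add FIRST(A) \ {ε} = { 'id' }

Taking the union: FOLLOW(D) = { $, 'id' }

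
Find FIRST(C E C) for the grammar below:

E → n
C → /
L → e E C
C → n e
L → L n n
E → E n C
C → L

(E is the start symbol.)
{ '/', 'e', 'n' }

FIRST sets of the non-terminals involved (from the grammar, by fixed-point iteration):
  FIRST(C) = { '/', 'e', 'n' }

To compute FIRST(C E C), process the symbols left to right:
Symbol C is a non-terminal. Add FIRST(C) \ {ε} = { '/', 'e', 'n' }
C is not nullable (ε ∉ FIRST(C)), so stop here.
FIRST(C E C) = { '/', 'e', 'n' }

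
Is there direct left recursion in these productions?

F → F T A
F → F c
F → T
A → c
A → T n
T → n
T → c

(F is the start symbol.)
Direct left recursion occurs when N → N α for some non-terminal N (the right-hand side begins with the left-hand side itself).

F → F T A: LEFT RECURSIVE (starts with F)
F → F c: LEFT RECURSIVE (starts with F)
F → T: starts with T
A → c: starts with c
A → T n: starts with T
T → n: starts with n
T → c: starts with c

The grammar has direct left recursion on: F.

Answer: Yes, F is left-recursive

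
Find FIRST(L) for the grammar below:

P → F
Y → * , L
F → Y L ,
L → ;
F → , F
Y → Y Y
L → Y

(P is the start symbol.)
{ '*', ';' }

To compute FIRST(L), examine every production with L on the left-hand side, reading each right-hand side left to right until a non-nullable symbol is reached.

FIRST sets of the other non-terminals involved (by the same procedure, iterated to a fixed point):
  FIRST(Y) = { '*' }

From L → ;:
  - ';' is a terminal: add ';' and stop
From L → Y:
  - Y is a non-terminal: add FIRST(Y) \ {ε} = { '*' }
    Y is not nullable, so stop

Collecting: FIRST(L) = { '*', ';' }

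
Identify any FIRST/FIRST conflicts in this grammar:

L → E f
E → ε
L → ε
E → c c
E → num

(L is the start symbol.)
No FIRST/FIRST conflicts.

A FIRST/FIRST conflict occurs when two productions N → α and N → β for the same non-terminal have FIRST(α) ∩ FIRST(β) ≠ ∅ (with ε ∈ FIRST of a nullable right-hand side, so two nullable alternatives also conflict).

FIRST sets of the non-terminals at (or reachable through a nullable prefix from) the front of some alternative:
  FIRST(E) = { 'c', 'num', ε }

Productions for L:
  L → E f: FIRST = { 'c', 'f', 'num' }
  L → ε: FIRST = { ε }
Productions for E:
  E → ε: FIRST = { ε }
  E → c c: FIRST = { 'c' }
  E → num: FIRST = { 'num' }

All alternatives of each non-terminal have pairwise disjoint FIRST sets.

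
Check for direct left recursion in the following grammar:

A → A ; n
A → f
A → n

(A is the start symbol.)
Yes, A is left-recursive

Direct left recursion occurs when N → N α for some non-terminal N (the right-hand side begins with the left-hand side itself).

A → A ; n: LEFT RECURSIVE (starts with A)
A → f: starts with f
A → n: starts with n

The grammar has direct left recursion on: A.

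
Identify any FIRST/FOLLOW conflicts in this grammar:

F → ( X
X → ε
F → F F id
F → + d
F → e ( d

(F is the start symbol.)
A FIRST/FOLLOW conflict occurs when a non-terminal N has a nullable alternative N → β (β ⇒* ε) and another alternative N → α with FIRST(α) ∩ FOLLOW(N) ≠ ∅: on such a lookahead the parser cannot decide between expanding α and letting N vanish via β.

Nullable non-terminals: X.
X has a nullable alternative but only one production, so nothing to check.

F has no nullable alternative, so no FIRST/FOLLOW check is needed there.

No FIRST/FOLLOW conflicts found.

Answer: No FIRST/FOLLOW conflicts.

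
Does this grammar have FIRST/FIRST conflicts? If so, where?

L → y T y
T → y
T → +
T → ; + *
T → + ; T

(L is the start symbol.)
Yes. T → '+' / T → '+' ';' T on { '+' }

Productions for T:
  T → y: FIRST = { 'y' }
  T → +: FIRST = { '+' }
  T → ; + *: FIRST = { ';' }
  T → + ; T: FIRST = { '+' }
L has only one production, so no FIRST/FIRST conflict is possible there.

Conflict for T: T → + and T → + ; T
  Overlap: { '+' }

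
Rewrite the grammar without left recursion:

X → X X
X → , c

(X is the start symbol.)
X is directly left-recursive. The standard transformation for
  A → A α₁ | ... | A α_m | β₁ | ... | β_n
is
  A  → β₁ A' | ... | β_n A'
  A' → α₁ A' | ... | α_m A' | ε

X → , c becomes X → , c X'
X → X X becomes X' → X X'
Add X' → ε

Resulting grammar:
X → , c X'
X' → X X'
X' → ε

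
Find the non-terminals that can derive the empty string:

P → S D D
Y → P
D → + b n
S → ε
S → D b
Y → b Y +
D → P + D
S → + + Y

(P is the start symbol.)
A non-terminal is nullable if it can derive ε (the empty string): either it has an ε-production, or it has a production whose right-hand side consists entirely of nullable non-terminals.

ε-productions: S → ε
So S is immediately nullable.
No further non-terminal can be added: every production for the remaining non-terminals contains a terminal or a non-nullable non-terminal.
Nullable = { 'S' }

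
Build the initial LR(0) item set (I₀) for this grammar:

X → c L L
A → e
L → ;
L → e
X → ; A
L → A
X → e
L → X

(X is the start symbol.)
First, augment the grammar with X' → X
I₀ = CLOSURE({ [X' → . X] }):
  [X' → . X] has the dot before X: add [X → . c L L], [X → . ; A], [X → . e]
No further items can be added.

I₀ = { [X → . ; A], [X → . c L L], [X → . e], [X' → . X] }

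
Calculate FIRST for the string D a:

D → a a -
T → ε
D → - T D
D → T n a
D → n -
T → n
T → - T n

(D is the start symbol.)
{ '-', 'a', 'n' }

FIRST sets of the non-terminals involved (from the grammar, by fixed-point iteration):
  FIRST(D) = { '-', 'a', 'n' }

To compute FIRST(D a), process the symbols left to right:
Symbol D is a non-terminal. Add FIRST(D) \ {ε} = { '-', 'a', 'n' }
D is not nullable (ε ∉ FIRST(D)), so stop here.
FIRST(D a) = { '-', 'a', 'n' }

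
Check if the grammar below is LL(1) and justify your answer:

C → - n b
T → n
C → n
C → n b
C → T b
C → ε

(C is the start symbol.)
Relevant sets:
  FIRST(T) = { 'n' }
  FOLLOW(C) = { $ }

For C:
  PREDICT(C → '-' n b) = { '-' }
  PREDICT(C → n) = { 'n' }
  PREDICT(C → n b) = { 'n' }
  PREDICT(C → T b) = { 'n' }
  PREDICT(C → ε) = { $ }
T has a single production, so nothing to check there.

Conflict found: Predict set conflict for C: { 'n' }
The grammar is NOT LL(1).

Answer: No. Predict set conflict for C: { 'n' }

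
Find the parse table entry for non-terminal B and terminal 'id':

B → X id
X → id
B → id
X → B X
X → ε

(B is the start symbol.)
B → X id, B → id

To find M[B, 'id'], we find productions for B where 'id' is in the predict set (PREDICT(N → α) = (FIRST(α) \ {ε}) ∪ (FOLLOW(N) if α ⇒* ε)).

Relevant sets:
  FIRST(X) = { 'id', ε }

B → X id: PREDICT = { 'id' }
  'id' is in predict set, so this production goes in M[B, 'id']
B → id: PREDICT = { 'id' }
  'id' is in predict set, so this production goes in M[B, 'id']

M[B, 'id'] = B → X id, B → id  (a multiply-defined cell — the grammar is not LL(1))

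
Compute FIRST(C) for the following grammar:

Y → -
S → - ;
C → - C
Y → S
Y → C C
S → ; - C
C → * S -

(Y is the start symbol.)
{ '*', '-' }

From C → - C:
  - '-' is a terminal: add '-' and stop
From C → * S -:
  - '*' is a terminal: add '*' and stop

Collecting: FIRST(C) = { '*', '-' }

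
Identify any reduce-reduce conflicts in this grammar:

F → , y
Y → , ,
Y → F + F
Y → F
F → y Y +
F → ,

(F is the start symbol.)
Augment with F' → F and build the canonical LR(0) collection (I0 = CLOSURE({[F' → . F]}), then GOTO on every symbol after a dot until no new states appear). It has 12 states:
  I0: { [F → . , y], [F → . ,], [F → . y Y +], [F' → . F] }  — shift
  I1: { [F → , . y], [F → , .] }  — shift, reduce
  I2: { [F' → F .] }  — accept
  I3: { [F → . , y], [F → . ,], [F → . y Y +], [F → y . Y +], [Y → . , ,], [Y → . F + F], [Y → . F] }  — shift
  I4: { [F → , . y], [F → , .], [Y → , . ,] }  — shift, reduce
  I5: { [Y → F . + F], [Y → F .] }  — shift, reduce
  I6: { [F → y Y . +] }  — shift
  I7: { [F → y Y + .] }  — reduce
  I8: { [F → . , y], [F → . ,], [F → . y Y +], [Y → F + . F] }  — shift
  I9: { [Y → F + F .] }  — reduce
  I10: { [Y → , , .] }  — reduce
  I11: { [F → , y .] }  — reduce

No state contains more than one complete item.

Answer: No reduce-reduce conflicts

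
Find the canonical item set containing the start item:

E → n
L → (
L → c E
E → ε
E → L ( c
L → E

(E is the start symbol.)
First, augment the grammar with E' → E
I₀ = CLOSURE({ [E' → . E] }):
  [E' → . E] has the dot before E: add [E → . n], [E → .], [E → . L ( c]
  [E → . L ( c] has the dot before L: add [L → . (], [L → . c E], [L → . E]
No further items can be added.

I₀ = { [E → . L ( c], [E → . n], [E → .], [E' → . E], [L → . (], [L → . E], [L → . c E] }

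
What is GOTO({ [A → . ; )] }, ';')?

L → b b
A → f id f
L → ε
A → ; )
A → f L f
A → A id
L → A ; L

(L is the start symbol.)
GOTO(I, ';') = CLOSURE({ [A → αX.β] : [A → α.Xβ] ∈ I, X = ';' })

Items with dot before ';', with the dot advanced:
  [A → . ; )] → [A → ; . )]
Closure adds nothing (no advanced item has the dot before a non-terminal).

GOTO = { [A → ; . )] }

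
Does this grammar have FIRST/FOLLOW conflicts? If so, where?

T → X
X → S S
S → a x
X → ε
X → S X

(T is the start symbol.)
No FIRST/FOLLOW conflicts.

Nullable non-terminals: T, X.
FIRST sets used below: FIRST(S) = { 'a' }
T has a nullable alternative but only one production, so nothing to check.

X: nullable alternative(s) X → ε; FOLLOW(X) = { $ }
  X → S S: FIRST \ {ε} = { 'a' } — disjoint from FOLLOW(X)
  X → ε: FIRST \ {ε} = { } — this is the only nullable alternative, skip
  X → S X: FIRST \ {ε} = { 'a' } — disjoint from FOLLOW(X)

S has no nullable alternative, so no FIRST/FOLLOW check is needed there.

No FIRST/FOLLOW conflicts found.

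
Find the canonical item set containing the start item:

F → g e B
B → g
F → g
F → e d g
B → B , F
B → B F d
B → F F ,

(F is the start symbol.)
First, augment the grammar with F' → F
I₀ = CLOSURE({ [F' → . F] }):
  [F' → . F] has the dot before F: add [F → . g e B], [F → . g], [F → . e d g]
No further items can be added.

I₀ = { [F → . e d g], [F → . g e B], [F → . g], [F' → . F] }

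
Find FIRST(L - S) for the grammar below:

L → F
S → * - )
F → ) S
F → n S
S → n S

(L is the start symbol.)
FIRST sets of the non-terminals involved (from the grammar, by fixed-point iteration):
  FIRST(L) = { ')', 'n' }

To compute FIRST(L - S), process the symbols left to right:
Symbol L is a non-terminal. Add FIRST(L) \ {ε} = { ')', 'n' }
L is not nullable (ε ∉ FIRST(L)), so stop here.
FIRST(L - S) = { ')', 'n' }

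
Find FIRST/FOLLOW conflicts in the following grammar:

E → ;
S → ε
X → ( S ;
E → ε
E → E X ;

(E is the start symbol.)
Yes. E → E X ';' with FOLLOW(E) on { '(' }

A FIRST/FOLLOW conflict occurs when a non-terminal N has a nullable alternative N → β (β ⇒* ε) and another alternative N → α with FIRST(α) ∩ FOLLOW(N) ≠ ∅: on such a lookahead the parser cannot decide between expanding α and letting N vanish via β.

Nullable non-terminals: E, S.
FIRST sets used below: FIRST(E) = { '(', ';', ε }, FIRST(X) = { '(' }

E: nullable alternative(s) E → ε; FOLLOW(E) = { $, '(' }
  E → ;: FIRST \ {ε} = { ';' } — disjoint from FOLLOW(E)
  E → ε: FIRST \ {ε} = { } — this is the only nullable alternative, skip
  E → E X ;: FIRST \ {ε} = { '(', ';' } — overlaps FOLLOW(E) on { '(' }: CONFLICT
S has a nullable alternative but only one production, so nothing to check.

X has no nullable alternative, so no FIRST/FOLLOW check is needed there.

So the grammar has 1 FIRST/FOLLOW conflict (marked CONFLICT above).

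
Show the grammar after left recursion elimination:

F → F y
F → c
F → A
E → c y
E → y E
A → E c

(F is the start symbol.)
F is directly left-recursive. The standard transformation for
  A → A α₁ | ... | A α_m | β₁ | ... | β_n
is
  A  → β₁ A' | ... | β_n A'
  A' → α₁ A' | ... | α_m A' | ε

F → c becomes F → c F'
F → A becomes F → A F'
F → F y becomes F' → y F'
Add F' → ε

Productions for other non-terminals are unchanged:
  E → c y
  E → y E
  A → E c

Resulting grammar:
F → c F'
F → A F'
F' → y F'
F' → ε
E → c y
E → y E
A → E c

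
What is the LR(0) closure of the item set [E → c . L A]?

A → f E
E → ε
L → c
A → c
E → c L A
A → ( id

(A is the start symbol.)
{ [E → c . L A], [L → . c] }

Start with: [E → c . L A]
  [E → c . L A] has the dot before L: add [L → . c]
No further items can be added.

CLOSURE = { [E → c . L A], [L → . c] }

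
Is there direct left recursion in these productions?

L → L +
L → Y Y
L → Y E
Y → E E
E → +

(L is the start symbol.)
Yes, L is left-recursive

L → L +: LEFT RECURSIVE (starts with L)
L → Y Y: starts with Y
L → Y E: starts with Y
Y → E E: starts with E
E → +: starts with '+'

The grammar has direct left recursion on: L.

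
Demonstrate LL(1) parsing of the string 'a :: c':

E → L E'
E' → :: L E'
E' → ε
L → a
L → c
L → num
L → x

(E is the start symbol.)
Stack is shown with the top on the left.

Stack      Input     Action
---------------------------
E $        a :: c $  output E → L E'
L E' $     a :: c $  output L → a
a E' $     a :: c $  match 'a'
E' $       :: c $    output E' → :: L E'
:: L E' $  :: c $    match '::'
L E' $     c $       output L → c
c E' $     c $       match 'c'
E' $       $         output E' → ε
$          $         accept

The string is accepted.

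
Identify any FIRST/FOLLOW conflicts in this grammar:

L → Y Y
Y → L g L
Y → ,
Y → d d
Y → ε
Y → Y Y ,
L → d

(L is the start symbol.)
Nullable non-terminals: L, Y.
FIRST sets used below: FIRST(Y) = { ',', 'd', 'g', ε }, FIRST(L) = { ',', 'd', 'g', ε }

L: nullable alternative(s) L → Y Y; FOLLOW(L) = { $, ',', 'd', 'g' }
  L → Y Y: FIRST \ {ε} = { ',', 'd', 'g' } — this is the only nullable alternative, skip
  L → d: FIRST \ {ε} = { 'd' } — overlaps FOLLOW(L) on { 'd' }: CONFLICT

Y: nullable alternative(s) Y → ε; FOLLOW(Y) = { $, ',', 'd', 'g' }
  Y → L g L: FIRST \ {ε} = { ',', 'd', 'g' } — overlaps FOLLOW(Y) on { ',', 'd', 'g' }: CONFLICT
  Y → ,: FIRST \ {ε} = { ',' } — overlaps FOLLOW(Y) on { ',' }: CONFLICT
  Y → d d: FIRST \ {ε} = { 'd' } — overlaps FOLLOW(Y) on { 'd' }: CONFLICT
  Y → ε: FIRST \ {ε} = { } — this is the only nullable alternative, skip
  Y → Y Y ,: FIRST \ {ε} = { ',', 'd', 'g' } — overlaps FOLLOW(Y) on { ',', 'd', 'g' }: CONFLICT

So the grammar has 5 FIRST/FOLLOW conflicts (marked CONFLICT above).

Answer: Yes. L → d with FOLLOW(L) on { 'd' }; Y → L g L with FOLLOW(Y) on { ',', 'd', 'g' }; Y → ',' with FOLLOW(Y) on { ',' }; Y → d d with FOLLOW(Y) on { 'd' }; Y → Y Y ',' with FOLLOW(Y) on { ',', 'd', 'g' }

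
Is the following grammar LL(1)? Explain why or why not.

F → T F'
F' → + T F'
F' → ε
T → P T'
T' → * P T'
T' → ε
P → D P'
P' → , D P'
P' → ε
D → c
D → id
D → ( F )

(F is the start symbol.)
Relevant sets:
  FOLLOW(F') = { $, ')' }
  FOLLOW(T') = { $, ')', '+' }
  FOLLOW(P') = { $, ')', '*', '+' }

For F':
  PREDICT(F' → '+' T F') = { '+' }
  PREDICT(F' → ε) = { $, ')' }
For T':
  PREDICT(T' → '*' P T') = { '*' }
  PREDICT(T' → ε) = { $, ')', '+' }
For P':
  PREDICT(P' → ',' D P') = { ',' }
  PREDICT(P' → ε) = { $, ')', '*', '+' }
For D:
  PREDICT(D → c) = { 'c' }
  PREDICT(D → id) = { 'id' }
  PREDICT(D → '(' F ')') = { '(' }
F, T, P have a single production, so nothing to check there.

All predict sets are disjoint. The grammar IS LL(1).

Answer: Yes, the grammar is LL(1).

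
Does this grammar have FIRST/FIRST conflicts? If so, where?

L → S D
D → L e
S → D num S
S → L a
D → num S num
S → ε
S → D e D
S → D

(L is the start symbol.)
A FIRST/FIRST conflict occurs when two productions N → α and N → β for the same non-terminal have FIRST(α) ∩ FIRST(β) ≠ ∅ (with ε ∈ FIRST of a nullable right-hand side, so two nullable alternatives also conflict).

FIRST sets of the non-terminals at (or reachable through a nullable prefix from) the front of some alternative:
  FIRST(L) = { 'num' }
  FIRST(D) = { 'num' }

Productions for D:
  D → L e: FIRST = { 'num' }
  D → num S num: FIRST = { 'num' }
Productions for S:
  S → D num S: FIRST = { 'num' }
  S → L a: FIRST = { 'num' }
  S → ε: FIRST = { ε }
  S → D e D: FIRST = { 'num' }
  S → D: FIRST = { 'num' }
L has only one production, so no FIRST/FIRST conflict is possible there.

Conflict for D: D → L e and D → num S num
  Overlap: { 'num' }
Conflict for S: S → D num S and S → L a
  Overlap: { 'num' }
Conflict for S: S → D num S and S → D e D
  Overlap: { 'num' }
Conflict for S: S → D num S and S → D
  Overlap: { 'num' }
Conflict for S: S → L a and S → D e D
  Overlap: { 'num' }
Conflict for S: S → L a and S → D
  Overlap: { 'num' }
Conflict for S: S → D e D and S → D
  Overlap: { 'num' }

Answer: Yes. D → L e / D → num S num on { 'num' }; S → D num S / S → L a on { 'num' }; S → D num S / S → D e D on { 'num' }; S → D num S / S → D on { 'num' }; S → L a / S → D e D on { 'num' }; S → L a / S → D on { 'num' }; S → D e D / S → D on { 'num' }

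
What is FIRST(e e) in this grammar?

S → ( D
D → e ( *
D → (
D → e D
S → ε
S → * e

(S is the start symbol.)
To compute FIRST(e e), process the symbols left to right:
Symbol e is a terminal. Add 'e' and stop.
FIRST(e e) = { 'e' }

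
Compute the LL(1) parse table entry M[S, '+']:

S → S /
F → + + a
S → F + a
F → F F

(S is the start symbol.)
To find M[S, '+'], we find productions for S where '+' is in the predict set (PREDICT(N → α) = (FIRST(α) \ {ε}) ∪ (FOLLOW(N) if α ⇒* ε)).

Relevant sets:
  FIRST(S) = { '+' }
  FIRST(F) = { '+' }

S → S /: PREDICT = { '+' }
  '+' is in predict set, so this production goes in M[S, '+']
S → F + a: PREDICT = { '+' }
  '+' is in predict set, so this production goes in M[S, '+']

M[S, '+'] = S → S /, S → F + a  (a multiply-defined cell — the grammar is not LL(1))

Answer: S → S /, S → F + a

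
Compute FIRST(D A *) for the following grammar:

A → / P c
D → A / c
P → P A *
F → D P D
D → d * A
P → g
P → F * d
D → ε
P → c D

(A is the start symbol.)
FIRST sets of the non-terminals involved (from the grammar, by fixed-point iteration):
  FIRST(D) = { '/', 'd', ε }
  FIRST(A) = { '/' }

To compute FIRST(D A *), process the symbols left to right:
Symbol D is a non-terminal. Add FIRST(D) \ {ε} = { '/', 'd' }
D is nullable (ε ∈ FIRST(D)), continue to the next symbol.
Symbol A is a non-terminal. Add FIRST(A) \ {ε} = { '/' }
A is not nullable (ε ∉ FIRST(A)), so stop here.
FIRST(D A *) = { '/', 'd' }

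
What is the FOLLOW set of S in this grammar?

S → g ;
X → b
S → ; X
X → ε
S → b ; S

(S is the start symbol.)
{ $ }

S is the start symbol, so $ ∈ FOLLOW(S).
In S → b ; S: S is at the end; this adds FOLLOW(S) to itself — nothing new

Taking the union: FOLLOW(S) = { $ }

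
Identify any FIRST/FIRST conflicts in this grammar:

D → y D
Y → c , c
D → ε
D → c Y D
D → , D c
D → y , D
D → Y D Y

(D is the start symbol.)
Yes. D → y D / D → y ',' D on { 'y' }; D → c Y D / D → Y D Y on { 'c' }

A FIRST/FIRST conflict occurs when two productions N → α and N → β for the same non-terminal have FIRST(α) ∩ FIRST(β) ≠ ∅ (with ε ∈ FIRST of a nullable right-hand side, so two nullable alternatives also conflict).

FIRST sets of the non-terminals at (or reachable through a nullable prefix from) the front of some alternative:
  FIRST(Y) = { 'c' }

Productions for D:
  D → y D: FIRST = { 'y' }
  D → ε: FIRST = { ε }
  D → c Y D: FIRST = { 'c' }
  D → , D c: FIRST = { ',' }
  D → y , D: FIRST = { 'y' }
  D → Y D Y: FIRST = { 'c' }
Y has only one production, so no FIRST/FIRST conflict is possible there.

Conflict for D: D → y D and D → y , D
  Overlap: { 'y' }
Conflict for D: D → c Y D and D → Y D Y
  Overlap: { 'c' }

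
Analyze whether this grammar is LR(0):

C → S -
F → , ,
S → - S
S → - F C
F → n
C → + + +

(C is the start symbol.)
Yes, the grammar is LR(0)

Augment with C' → C and build the canonical LR(0) collection (I0 = CLOSURE({[C' → . C]}), then GOTO on every symbol after a dot until no new states appear). It has 14 states:
  I0: { [C → . + + +], [C → . S -], [C' → . C], [S → . - F C], [S → . - S] }  — shift
  I1: { [C → + . + +] }  — shift
  I2: { [F → . , ,], [F → . n], [S → - . F C], [S → - . S], [S → . - F C], [S → . - S] }  — shift
  I3: { [C' → C .] }  — accept
  I4: { [C → S . -] }  — shift
  I5: { [C → S - .] }  — reduce
  I6: { [F → , . ,] }  — shift
  I7: { [C → . + + +], [C → . S -], [S → - F . C], [S → . - F C], [S → . - S] }  — shift
  I8: { [S → - S .] }  — reduce
  I9: { [F → n .] }  — reduce
  I10: { [S → - F C .] }  — reduce
  I11: { [F → , , .] }  — reduce
  I12: { [C → + + . +] }  — shift
  I13: { [C → + + + .] }  — reduce

Every state is either a pure shift/goto state or contains exactly one complete item and nothing to shift — no conflicts. The grammar is LR(0).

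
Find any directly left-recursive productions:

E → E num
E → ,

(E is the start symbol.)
Yes, E is left-recursive

Direct left recursion occurs when N → N α for some non-terminal N (the right-hand side begins with the left-hand side itself).

E → E num: LEFT RECURSIVE (starts with E)
E → ,: starts with ','

The grammar has direct left recursion on: E.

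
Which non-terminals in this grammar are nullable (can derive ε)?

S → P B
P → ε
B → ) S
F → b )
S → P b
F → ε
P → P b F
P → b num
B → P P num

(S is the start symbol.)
{ 'F', 'P' }

ε-productions: P → ε, F → ε
So P, F are immediately nullable.
No further non-terminal can be added: every production for the remaining non-terminals contains a terminal or a non-nullable non-terminal.
Nullable = { 'F', 'P' }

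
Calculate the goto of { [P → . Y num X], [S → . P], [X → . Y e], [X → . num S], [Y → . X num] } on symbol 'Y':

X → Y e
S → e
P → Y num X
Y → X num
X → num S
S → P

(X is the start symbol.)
GOTO(I, 'Y') = CLOSURE({ [A → αX.β] : [A → α.Xβ] ∈ I, X = 'Y' })

Items with dot before 'Y', with the dot advanced:
  [P → . Y num X] → [P → Y . num X]
  [X → . Y e] → [X → Y . e]
Closure adds nothing (no advanced item has the dot before a non-terminal).

GOTO = { [P → Y . num X], [X → Y . e] }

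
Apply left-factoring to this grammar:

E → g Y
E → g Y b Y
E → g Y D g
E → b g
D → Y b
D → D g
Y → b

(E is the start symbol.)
Left-factoring transforms A → αβ₁ | αβ₂ into A → αA' and A' → β₁ | β₂
(α is the longest common prefix among the alternatives). Repeat until
no nonterminal has two alternatives with a common prefix.

Round 1: E has alternatives sharing prefix 'g Y'. Introduce E': E → g Y E'
  Add: E' → ε
  Add: E' → b Y
  Add: E' → D g

No remaining common prefixes — done.

Resulting grammar:
E → g Y E'
E' → ε
E' → b Y
E' → D g
E → b g
D → Y b
D → D g
Y → b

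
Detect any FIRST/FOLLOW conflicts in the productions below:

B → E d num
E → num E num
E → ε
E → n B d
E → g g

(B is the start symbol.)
A FIRST/FOLLOW conflict occurs when a non-terminal N has a nullable alternative N → β (β ⇒* ε) and another alternative N → α with FIRST(α) ∩ FOLLOW(N) ≠ ∅: on such a lookahead the parser cannot decide between expanding α and letting N vanish via β.

Nullable non-terminals: E.

E: nullable alternative(s) E → ε; FOLLOW(E) = { 'd', 'num' }
  E → num E num: FIRST \ {ε} = { 'num' } — overlaps FOLLOW(E) on { 'num' }: CONFLICT
  E → ε: FIRST \ {ε} = { } — this is the only nullable alternative, skip
  E → n B d: FIRST \ {ε} = { 'n' } — disjoint from FOLLOW(E)
  E → g g: FIRST \ {ε} = { 'g' } — disjoint from FOLLOW(E)

B has no nullable alternative, so no FIRST/FOLLOW check is needed there.

So the grammar has 1 FIRST/FOLLOW conflict (marked CONFLICT above).

Answer: Yes. E → num E num with FOLLOW(E) on { 'num' }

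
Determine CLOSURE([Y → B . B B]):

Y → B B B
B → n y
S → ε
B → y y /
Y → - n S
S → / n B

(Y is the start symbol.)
To compute CLOSURE, for each item [A → α.Bβ] where B is a non-terminal, add [B → .γ] for all productions B → γ; repeat for the newly added items until nothing changes.

Start with: [Y → B . B B]
  [Y → B . B B] has the dot before B: add [B → . n y], [B → . y y /]
No further items can be added.

CLOSURE = { [B → . n y], [B → . y y /], [Y → B . B B] }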